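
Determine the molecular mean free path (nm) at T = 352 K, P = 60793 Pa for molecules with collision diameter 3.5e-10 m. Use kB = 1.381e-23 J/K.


Mean free path: lambda = kB*T / (sqrt(2) * pi * d^2 * P)
lambda = 1.381e-23 * 352 / (sqrt(2) * pi * (3.5e-10)^2 * 60793)
lambda = 1.4692e-07 m
lambda = 146.92 nm

146.92


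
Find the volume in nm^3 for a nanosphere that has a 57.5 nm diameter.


Radius r = 57.5/2 = 28.75 nm
Volume V = (4/3) * pi * r^3
V = (4/3) * pi * (28.75)^3
V = 99541.04 nm^3

99541.04


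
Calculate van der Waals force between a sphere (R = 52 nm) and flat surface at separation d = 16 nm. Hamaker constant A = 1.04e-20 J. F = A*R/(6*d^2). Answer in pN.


Convert to SI: R = 52 nm = 5.2e-08 m, d = 16 nm = 1.6e-08 m
F = A * R / (6 * d^2)
F = 1.04e-20 * 5.2e-08 / (6 * (1.6e-08)^2)
F = 3.52083e-13 N = 0.352 pN

0.352


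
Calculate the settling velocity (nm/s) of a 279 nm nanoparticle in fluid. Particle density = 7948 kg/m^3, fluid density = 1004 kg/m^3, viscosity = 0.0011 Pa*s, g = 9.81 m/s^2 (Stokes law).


Radius R = 279/2 nm = 1.395e-07 m
Density difference = 7948 - 1004 = 6944 kg/m^3
v = 2 * R^2 * (rho_p - rho_f) * g / (9 * eta)
v = 2 * (1.395e-07)^2 * 6944 * 9.81 / (9 * 0.0011)
v = 2.67807e-07 m/s = 267.807 nm/s

267.807


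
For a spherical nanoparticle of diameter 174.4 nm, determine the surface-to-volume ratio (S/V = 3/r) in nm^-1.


Radius r = 174.4/2 = 87.2 nm
S/V = 3 / r = 3 / 87.2
S/V = 0.0344 nm^-1

0.0344


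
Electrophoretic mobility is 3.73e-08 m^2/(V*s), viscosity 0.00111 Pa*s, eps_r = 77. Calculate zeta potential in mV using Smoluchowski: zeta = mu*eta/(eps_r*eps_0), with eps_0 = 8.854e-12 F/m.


Smoluchowski equation: zeta = mu * eta / (eps_r * eps_0)
zeta = 3.73e-08 * 0.00111 / (77 * 8.854e-12)
zeta = 0.06073 V = 60.73 mV

60.73


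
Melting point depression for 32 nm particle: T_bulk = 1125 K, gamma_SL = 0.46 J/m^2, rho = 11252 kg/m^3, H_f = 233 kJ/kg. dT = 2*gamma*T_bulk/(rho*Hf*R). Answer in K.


Radius R = 32/2 = 16 nm = 1.6e-08 m
Convert H_f = 233 kJ/kg = 233000 J/kg
dT = 2 * gamma_SL * T_bulk / (rho * H_f * R)
dT = 2 * 0.46 * 1125 / (11252 * 233000 * 1.6e-08)
dT = 24.7 K

24.7


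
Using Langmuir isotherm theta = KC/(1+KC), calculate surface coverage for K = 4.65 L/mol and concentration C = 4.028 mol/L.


Langmuir isotherm: theta = K*C / (1 + K*C)
K*C = 4.65 * 4.028 = 18.7302
theta = 18.7302 / (1 + 18.7302) = 18.7302 / 19.7302
theta = 0.9493

0.9493


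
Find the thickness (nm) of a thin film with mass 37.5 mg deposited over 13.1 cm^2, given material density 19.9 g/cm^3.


Convert: m = 37.5 mg = 3.7500e-05 kg, A = 13.1 cm^2 = 1.3100e-03 m^2, rho = 19.9 g/cm^3 = 19900 kg/m^3
t = m / (A * rho)
t = 3.7500e-05 / (1.3100e-03 * 19900)
t = 1.4385e-06 m = 1438.5 nm

1438.5


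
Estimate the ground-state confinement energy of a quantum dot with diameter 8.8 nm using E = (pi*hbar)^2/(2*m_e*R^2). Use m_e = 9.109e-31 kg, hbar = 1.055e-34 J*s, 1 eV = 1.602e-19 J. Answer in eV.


Radius R = 8.8/2 = 4.4 nm = 4.4e-09 m
E = (pi * 1.055e-34)^2 / (2 * 9.109e-31 * (4.4e-09)^2)
E(J) = 3.11457e-21
E = E(J) / 1.602e-19 = 0.0194 eV

0.0194


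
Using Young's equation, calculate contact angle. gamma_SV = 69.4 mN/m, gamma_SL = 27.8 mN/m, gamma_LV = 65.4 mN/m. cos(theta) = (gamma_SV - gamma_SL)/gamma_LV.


cos(theta) = (gamma_SV - gamma_SL) / gamma_LV
cos(theta) = (69.4 - 27.8) / 65.4
cos(theta) = 0.636086
theta = arccos(0.636086) = 50.5 degrees

50.5


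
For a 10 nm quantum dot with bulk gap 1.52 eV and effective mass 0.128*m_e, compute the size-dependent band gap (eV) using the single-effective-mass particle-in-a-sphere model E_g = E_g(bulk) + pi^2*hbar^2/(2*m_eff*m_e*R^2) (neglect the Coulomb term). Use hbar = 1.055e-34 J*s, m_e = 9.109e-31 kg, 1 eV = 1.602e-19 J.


Radius R = 10/2 nm = 5e-09 m
Confinement energy dE = pi^2 * hbar^2 / (2 * m_eff * m_e * R^2)
dE = pi^2 * (1.055e-34)^2 / (2 * 0.128 * 9.109e-31 * (5e-09)^2) J, divided by 1.602e-19 J/eV
dE = 0.1176 eV
Total band gap = E_g(bulk) + dE = 1.52 + 0.1176 = 1.6376 eV

1.6376


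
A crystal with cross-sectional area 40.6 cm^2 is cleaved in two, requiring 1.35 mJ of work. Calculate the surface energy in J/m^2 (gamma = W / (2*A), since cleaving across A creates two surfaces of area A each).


Convert: A = 40.6 cm^2 = 0.00406 m^2, W = 1.35 mJ = 0.00135 J
Cleaving exposes two faces of area A, so total new surface = 2*A and gamma = W / (2*A)
gamma = 0.00135 / (2 * 0.00406)
gamma = 0.166 J/m^2

0.166


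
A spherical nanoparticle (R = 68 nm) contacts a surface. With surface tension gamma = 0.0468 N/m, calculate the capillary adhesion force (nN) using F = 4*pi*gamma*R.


Convert radius: R = 68 nm = 6.8e-08 m
F = 4 * pi * gamma * R
F = 4 * pi * 0.0468 * 6.8e-08
F = 3.99912e-08 N = 39.9912 nN

39.9912


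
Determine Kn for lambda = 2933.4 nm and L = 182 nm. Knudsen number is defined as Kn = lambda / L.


Knudsen number Kn = lambda / L
Kn = 2933.4 / 182
Kn = 16.1176

16.1176


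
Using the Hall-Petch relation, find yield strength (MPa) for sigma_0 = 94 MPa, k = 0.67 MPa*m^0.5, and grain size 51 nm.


d = 51 nm = 5.1e-08 m
sqrt(d) = 0.0002258318
Hall-Petch contribution = k / sqrt(d) = 0.67 / 0.0002258318 = 2966.8 MPa
sigma = sigma_0 + k/sqrt(d) = 94 + 2966.8 = 3060.8 MPa

3060.8


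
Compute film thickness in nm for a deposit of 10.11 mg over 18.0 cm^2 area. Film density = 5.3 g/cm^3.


Convert: m = 10.11 mg = 1.0110e-05 kg, A = 18.0 cm^2 = 1.8000e-03 m^2, rho = 5.3 g/cm^3 = 5300 kg/m^3
t = m / (A * rho)
t = 1.0110e-05 / (1.8000e-03 * 5300)
t = 1.0597e-06 m = 1059.7 nm

1059.7


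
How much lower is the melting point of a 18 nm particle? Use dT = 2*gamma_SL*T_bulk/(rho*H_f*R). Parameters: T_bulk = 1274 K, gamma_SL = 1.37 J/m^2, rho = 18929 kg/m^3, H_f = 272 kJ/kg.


Radius R = 18/2 = 9 nm = 9e-09 m
Convert H_f = 272 kJ/kg = 272000 J/kg
dT = 2 * gamma_SL * T_bulk / (rho * H_f * R)
dT = 2 * 1.37 * 1274 / (18929 * 272000 * 9e-09)
dT = 75.3 K

75.3


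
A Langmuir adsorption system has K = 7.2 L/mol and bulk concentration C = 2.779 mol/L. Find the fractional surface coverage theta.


Langmuir isotherm: theta = K*C / (1 + K*C)
K*C = 7.2 * 2.779 = 20.0088
theta = 20.0088 / (1 + 20.0088) = 20.0088 / 21.0088
theta = 0.9524

0.9524


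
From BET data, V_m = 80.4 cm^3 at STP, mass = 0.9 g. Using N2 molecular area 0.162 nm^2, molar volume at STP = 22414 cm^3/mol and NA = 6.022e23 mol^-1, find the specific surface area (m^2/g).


Number of moles in monolayer = V_m / 22414 = 80.4 / 22414 = 0.00358704
Number of molecules = moles * NA = 0.00358704 * 6.022e23
SA = molecules * sigma / mass
SA = (80.4 / 22414) * 6.022e23 * 0.162e-18 / 0.9
SA = 388.8 m^2/g

388.8


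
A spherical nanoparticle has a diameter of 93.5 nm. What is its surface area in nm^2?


Radius r = 93.5/2 = 46.75 nm
Surface area SA = 4 * pi * r^2
SA = 4 * pi * (46.75)^2
SA = 27464.59 nm^2

27464.59


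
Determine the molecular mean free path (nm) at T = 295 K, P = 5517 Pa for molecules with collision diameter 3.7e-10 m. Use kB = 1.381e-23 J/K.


Mean free path: lambda = kB*T / (sqrt(2) * pi * d^2 * P)
lambda = 1.381e-23 * 295 / (sqrt(2) * pi * (3.7e-10)^2 * 5517)
lambda = 1.21407e-06 m
lambda = 1214.07 nm

1214.07


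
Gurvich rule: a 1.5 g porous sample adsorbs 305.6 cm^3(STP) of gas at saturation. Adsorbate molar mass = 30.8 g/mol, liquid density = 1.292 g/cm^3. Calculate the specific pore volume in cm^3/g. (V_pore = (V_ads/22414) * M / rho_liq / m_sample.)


Moles adsorbed n = V_ads / 22414 = 305.6 / 22414 = 1.363434e-02 mol
Liquid volume V_liq = n * M / rho_liq = 1.363434e-02 * 30.8 / 1.292 = 0.32503 cm^3
Specific pore volume V_pore = V_liq / m_sample = 0.32503 / 1.5
V_pore = 0.2167 cm^3/g

0.2167


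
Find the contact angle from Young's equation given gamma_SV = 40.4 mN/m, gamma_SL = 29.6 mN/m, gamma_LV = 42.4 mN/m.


cos(theta) = (gamma_SV - gamma_SL) / gamma_LV
cos(theta) = (40.4 - 29.6) / 42.4
cos(theta) = 0.254717
theta = arccos(0.254717) = 75.24 degrees

75.24


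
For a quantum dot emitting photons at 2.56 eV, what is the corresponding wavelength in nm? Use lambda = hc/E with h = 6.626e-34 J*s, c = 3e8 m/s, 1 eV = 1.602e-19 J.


Convert energy: E = 2.56 eV = 2.56 * 1.602e-19 = 4.10112e-19 J
lambda = h*c / E = 6.626e-34 * 3e8 / 4.10112e-19
lambda = 4.84697e-07 m = 484.7 nm

484.7


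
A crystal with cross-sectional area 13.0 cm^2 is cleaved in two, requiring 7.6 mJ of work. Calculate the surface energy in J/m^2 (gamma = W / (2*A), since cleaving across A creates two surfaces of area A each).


Convert: A = 13.0 cm^2 = 0.0013 m^2, W = 7.6 mJ = 0.0076 J
Cleaving exposes two faces of area A, so total new surface = 2*A and gamma = W / (2*A)
gamma = 0.0076 / (2 * 0.0013)
gamma = 2.923 J/m^2

2.923


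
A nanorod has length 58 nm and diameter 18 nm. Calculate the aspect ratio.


Aspect ratio AR = length / diameter
AR = 58 / 18
AR = 3.22

3.22


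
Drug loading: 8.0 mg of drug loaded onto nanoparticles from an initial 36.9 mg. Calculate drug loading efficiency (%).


Drug loading efficiency = (drug loaded / drug initial) * 100
DLE = 8.0 / 36.9 * 100
DLE = 0.2168 * 100
DLE = 21.68%

21.68


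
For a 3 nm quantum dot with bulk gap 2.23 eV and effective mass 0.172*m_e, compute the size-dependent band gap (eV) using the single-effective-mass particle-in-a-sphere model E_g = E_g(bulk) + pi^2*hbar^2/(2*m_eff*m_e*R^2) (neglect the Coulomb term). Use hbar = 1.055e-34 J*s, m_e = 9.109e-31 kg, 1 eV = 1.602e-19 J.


Radius R = 3/2 nm = 1.5e-09 m
Confinement energy dE = pi^2 * hbar^2 / (2 * m_eff * m_e * R^2)
dE = pi^2 * (1.055e-34)^2 / (2 * 0.172 * 9.109e-31 * (1.5e-09)^2) J, divided by 1.602e-19 J/eV
dE = 0.9726 eV
Total band gap = E_g(bulk) + dE = 2.23 + 0.9726 = 3.2026 eV

3.2026


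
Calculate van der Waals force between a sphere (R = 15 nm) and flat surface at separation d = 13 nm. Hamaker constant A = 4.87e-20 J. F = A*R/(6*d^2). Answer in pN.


Convert to SI: R = 15 nm = 1.5e-08 m, d = 13 nm = 1.3e-08 m
F = A * R / (6 * d^2)
F = 4.87e-20 * 1.5e-08 / (6 * (1.3e-08)^2)
F = 7.20414e-13 N = 0.72 pN

0.72


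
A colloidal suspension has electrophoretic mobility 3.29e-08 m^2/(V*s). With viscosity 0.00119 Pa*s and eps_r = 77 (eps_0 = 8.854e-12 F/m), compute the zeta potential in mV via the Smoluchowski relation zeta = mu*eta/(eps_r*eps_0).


Smoluchowski equation: zeta = mu * eta / (eps_r * eps_0)
zeta = 3.29e-08 * 0.00119 / (77 * 8.854e-12)
zeta = 0.057427 V = 57.43 mV

57.43


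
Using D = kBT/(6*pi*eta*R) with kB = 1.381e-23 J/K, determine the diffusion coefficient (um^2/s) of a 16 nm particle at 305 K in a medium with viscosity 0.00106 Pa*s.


Radius R = 16/2 = 8 nm = 8e-09 m
D = kB*T / (6*pi*eta*R)
D = 1.381e-23 * 305 / (6 * pi * 0.00106 * 8e-09)
D = 2.6351e-11 m^2/s = 26.351 um^2/s

26.351


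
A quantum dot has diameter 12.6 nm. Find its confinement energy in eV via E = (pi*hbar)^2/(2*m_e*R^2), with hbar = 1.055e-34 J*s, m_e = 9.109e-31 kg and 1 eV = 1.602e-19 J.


Radius R = 12.6/2 = 6.3 nm = 6.3e-09 m
E = (pi * 1.055e-34)^2 / (2 * 9.109e-31 * (6.3e-09)^2)
E(J) = 1.51923e-21
E = E(J) / 1.602e-19 = 0.0095 eV

0.0095


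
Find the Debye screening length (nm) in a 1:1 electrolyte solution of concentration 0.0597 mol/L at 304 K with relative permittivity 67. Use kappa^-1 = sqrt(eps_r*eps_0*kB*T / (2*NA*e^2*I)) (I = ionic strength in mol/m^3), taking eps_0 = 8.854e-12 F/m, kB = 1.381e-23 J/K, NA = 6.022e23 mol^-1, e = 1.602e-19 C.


Ionic strength I = 0.0597 * 1^2 * 1000 = 59.7 mol/m^3
kappa^-1 = sqrt(67 * 8.854e-12 * 1.381e-23 * 304 / (2 * 6.022e23 * (1.602e-19)^2 * 59.7))
kappa^-1 = 1.162 nm

1.162


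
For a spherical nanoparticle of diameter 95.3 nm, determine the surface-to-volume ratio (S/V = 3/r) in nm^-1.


Radius r = 95.3/2 = 47.65 nm
S/V = 3 / r = 3 / 47.65
S/V = 0.063 nm^-1

0.063


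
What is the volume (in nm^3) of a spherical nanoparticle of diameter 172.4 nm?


Radius r = 172.4/2 = 86.2 nm
Volume V = (4/3) * pi * r^3
V = (4/3) * pi * (86.2)^3
V = 2682936.58 nm^3

2682936.58


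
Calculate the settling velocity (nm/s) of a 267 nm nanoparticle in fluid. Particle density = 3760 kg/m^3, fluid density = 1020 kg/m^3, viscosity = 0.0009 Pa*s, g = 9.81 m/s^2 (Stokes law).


Radius R = 267/2 nm = 1.335e-07 m
Density difference = 3760 - 1020 = 2740 kg/m^3
v = 2 * R^2 * (rho_p - rho_f) * g / (9 * eta)
v = 2 * (1.335e-07)^2 * 2740 * 9.81 / (9 * 0.0009)
v = 1.18284e-07 m/s = 118.2843 nm/s

118.2843


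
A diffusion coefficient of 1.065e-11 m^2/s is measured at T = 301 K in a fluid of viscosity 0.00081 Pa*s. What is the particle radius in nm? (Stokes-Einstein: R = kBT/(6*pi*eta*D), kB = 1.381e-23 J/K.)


Stokes-Einstein: R = kB*T / (6*pi*eta*D)
R = 1.381e-23 * 301 / (6 * pi * 0.00081 * 1.065e-11)
R = 2.55637e-08 m = 25.56 nm

25.56


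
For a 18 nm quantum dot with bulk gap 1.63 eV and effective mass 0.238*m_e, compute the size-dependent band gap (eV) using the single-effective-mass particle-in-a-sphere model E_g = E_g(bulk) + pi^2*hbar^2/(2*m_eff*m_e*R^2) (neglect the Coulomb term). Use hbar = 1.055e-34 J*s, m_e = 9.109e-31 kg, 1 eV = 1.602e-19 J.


Radius R = 18/2 nm = 9e-09 m
Confinement energy dE = pi^2 * hbar^2 / (2 * m_eff * m_e * R^2)
dE = pi^2 * (1.055e-34)^2 / (2 * 0.238 * 9.109e-31 * (9e-09)^2) J, divided by 1.602e-19 J/eV
dE = 0.0195 eV
Total band gap = E_g(bulk) + dE = 1.63 + 0.0195 = 1.6495 eV

1.6495


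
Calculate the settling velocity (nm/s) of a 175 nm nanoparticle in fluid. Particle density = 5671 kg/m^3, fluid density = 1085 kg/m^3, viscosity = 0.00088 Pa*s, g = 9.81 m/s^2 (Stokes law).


Radius R = 175/2 nm = 8.75e-08 m
Density difference = 5671 - 1085 = 4586 kg/m^3
v = 2 * R^2 * (rho_p - rho_f) * g / (9 * eta)
v = 2 * (8.75e-08)^2 * 4586 * 9.81 / (9 * 0.00088)
v = 8.69809e-08 m/s = 86.9809 nm/s

86.9809


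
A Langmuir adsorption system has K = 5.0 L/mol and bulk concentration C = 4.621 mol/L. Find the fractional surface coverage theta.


Langmuir isotherm: theta = K*C / (1 + K*C)
K*C = 5.0 * 4.621 = 23.105
theta = 23.105 / (1 + 23.105) = 23.105 / 24.105
theta = 0.9585

0.9585


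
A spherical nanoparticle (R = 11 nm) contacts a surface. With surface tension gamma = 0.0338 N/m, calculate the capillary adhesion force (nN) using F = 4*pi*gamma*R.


Convert radius: R = 11 nm = 1.1e-08 m
F = 4 * pi * gamma * R
F = 4 * pi * 0.0338 * 1.1e-08
F = 4.67218e-09 N = 4.6722 nN

4.6722


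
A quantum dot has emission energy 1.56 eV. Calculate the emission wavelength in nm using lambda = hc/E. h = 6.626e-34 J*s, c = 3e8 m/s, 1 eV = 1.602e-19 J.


Convert energy: E = 1.56 eV = 1.56 * 1.602e-19 = 2.49912e-19 J
lambda = h*c / E = 6.626e-34 * 3e8 / 2.49912e-19
lambda = 7.954e-07 m = 795.4 nm

795.4


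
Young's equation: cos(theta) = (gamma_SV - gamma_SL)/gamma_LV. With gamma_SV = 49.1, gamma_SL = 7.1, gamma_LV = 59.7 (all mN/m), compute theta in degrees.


cos(theta) = (gamma_SV - gamma_SL) / gamma_LV
cos(theta) = (49.1 - 7.1) / 59.7
cos(theta) = 0.703518
theta = arccos(0.703518) = 45.29 degrees

45.29


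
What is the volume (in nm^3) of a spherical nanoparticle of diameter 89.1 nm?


Radius r = 89.1/2 = 44.55 nm
Volume V = (4/3) * pi * r^3
V = (4/3) * pi * (44.55)^3
V = 370366.53 nm^3

370366.53


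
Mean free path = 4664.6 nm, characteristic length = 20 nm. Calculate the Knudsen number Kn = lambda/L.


Knudsen number Kn = lambda / L
Kn = 4664.6 / 20
Kn = 233.23

233.23


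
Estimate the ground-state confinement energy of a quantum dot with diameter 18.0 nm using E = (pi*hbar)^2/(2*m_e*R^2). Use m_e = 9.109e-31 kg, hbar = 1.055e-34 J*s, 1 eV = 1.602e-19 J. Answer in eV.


Radius R = 18.0/2 = 9 nm = 9e-09 m
E = (pi * 1.055e-34)^2 / (2 * 9.109e-31 * (9e-09)^2)
E(J) = 7.44422e-22
E = E(J) / 1.602e-19 = 0.0046 eV

0.0046


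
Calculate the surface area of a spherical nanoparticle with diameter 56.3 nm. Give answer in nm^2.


Radius r = 56.3/2 = 28.15 nm
Surface area SA = 4 * pi * r^2
SA = 4 * pi * (28.15)^2
SA = 9957.87 nm^2

9957.87


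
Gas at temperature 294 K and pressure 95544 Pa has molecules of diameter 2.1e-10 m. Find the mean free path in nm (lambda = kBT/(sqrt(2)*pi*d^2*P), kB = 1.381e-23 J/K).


Mean free path: lambda = kB*T / (sqrt(2) * pi * d^2 * P)
lambda = 1.381e-23 * 294 / (sqrt(2) * pi * (2.1e-10)^2 * 95544)
lambda = 2.16887e-07 m
lambda = 216.89 nm

216.89


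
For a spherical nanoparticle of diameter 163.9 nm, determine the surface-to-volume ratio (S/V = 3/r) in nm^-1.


Radius r = 163.9/2 = 81.95 nm
S/V = 3 / r = 3 / 81.95
S/V = 0.0366 nm^-1

0.0366


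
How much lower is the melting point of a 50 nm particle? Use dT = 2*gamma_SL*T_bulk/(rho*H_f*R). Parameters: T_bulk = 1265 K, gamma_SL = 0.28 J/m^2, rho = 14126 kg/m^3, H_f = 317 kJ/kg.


Radius R = 50/2 = 25 nm = 2.5e-08 m
Convert H_f = 317 kJ/kg = 317000 J/kg
dT = 2 * gamma_SL * T_bulk / (rho * H_f * R)
dT = 2 * 0.28 * 1265 / (14126 * 317000 * 2.5e-08)
dT = 6.3 K

6.3


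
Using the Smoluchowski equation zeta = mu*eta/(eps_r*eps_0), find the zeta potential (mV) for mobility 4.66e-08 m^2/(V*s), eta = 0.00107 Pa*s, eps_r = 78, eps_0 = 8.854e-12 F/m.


Smoluchowski equation: zeta = mu * eta / (eps_r * eps_0)
zeta = 4.66e-08 * 0.00107 / (78 * 8.854e-12)
zeta = 0.0722 V = 72.2 mV

72.2


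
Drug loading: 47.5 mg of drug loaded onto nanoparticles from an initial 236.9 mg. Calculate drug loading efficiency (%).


Drug loading efficiency = (drug loaded / drug initial) * 100
DLE = 47.5 / 236.9 * 100
DLE = 0.2005 * 100
DLE = 20.05%

20.05


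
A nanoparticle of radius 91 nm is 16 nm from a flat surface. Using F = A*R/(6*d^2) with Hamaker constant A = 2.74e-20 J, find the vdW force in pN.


Convert to SI: R = 91 nm = 9.1e-08 m, d = 16 nm = 1.6e-08 m
F = A * R / (6 * d^2)
F = 2.74e-20 * 9.1e-08 / (6 * (1.6e-08)^2)
F = 1.62331e-12 N = 1.623 pN

1.623


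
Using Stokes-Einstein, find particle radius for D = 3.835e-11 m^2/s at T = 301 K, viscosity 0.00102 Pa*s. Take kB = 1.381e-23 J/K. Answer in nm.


Stokes-Einstein: R = kB*T / (6*pi*eta*D)
R = 1.381e-23 * 301 / (6 * pi * 0.00102 * 3.835e-11)
R = 5.63759e-09 m = 5.64 nm

5.64


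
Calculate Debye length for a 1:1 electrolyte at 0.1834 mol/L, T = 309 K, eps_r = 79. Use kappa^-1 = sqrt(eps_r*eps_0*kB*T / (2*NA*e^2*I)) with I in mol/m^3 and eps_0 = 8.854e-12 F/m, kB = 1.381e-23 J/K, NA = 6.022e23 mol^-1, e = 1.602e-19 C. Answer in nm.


Ionic strength I = 0.1834 * 1^2 * 1000 = 183.4 mol/m^3
kappa^-1 = sqrt(79 * 8.854e-12 * 1.381e-23 * 309 / (2 * 6.022e23 * (1.602e-19)^2 * 183.4))
kappa^-1 = 0.726 nm

0.726


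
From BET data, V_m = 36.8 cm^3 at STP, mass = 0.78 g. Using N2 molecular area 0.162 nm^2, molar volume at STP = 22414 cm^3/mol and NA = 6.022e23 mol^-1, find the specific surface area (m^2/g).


Number of moles in monolayer = V_m / 22414 = 36.8 / 22414 = 0.00164183
Number of molecules = moles * NA = 0.00164183 * 6.022e23
SA = molecules * sigma / mass
SA = (36.8 / 22414) * 6.022e23 * 0.162e-18 / 0.78
SA = 205.3 m^2/g

205.3


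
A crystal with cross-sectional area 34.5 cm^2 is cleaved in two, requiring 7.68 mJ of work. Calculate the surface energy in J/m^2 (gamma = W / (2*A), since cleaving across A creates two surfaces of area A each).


Convert: A = 34.5 cm^2 = 0.00345 m^2, W = 7.68 mJ = 0.00768 J
Cleaving exposes two faces of area A, so total new surface = 2*A and gamma = W / (2*A)
gamma = 0.00768 / (2 * 0.00345)
gamma = 1.113 J/m^2

1.113


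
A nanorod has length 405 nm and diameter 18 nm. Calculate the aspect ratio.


Aspect ratio AR = length / diameter
AR = 405 / 18
AR = 22.5

22.5


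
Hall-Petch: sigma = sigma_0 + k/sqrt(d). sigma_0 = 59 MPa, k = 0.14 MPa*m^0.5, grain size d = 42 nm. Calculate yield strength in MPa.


d = 42 nm = 4.2e-08 m
sqrt(d) = 0.000204939
Hall-Petch contribution = k / sqrt(d) = 0.14 / 0.000204939 = 683.1 MPa
sigma = sigma_0 + k/sqrt(d) = 59 + 683.1 = 742.1 MPa

742.1


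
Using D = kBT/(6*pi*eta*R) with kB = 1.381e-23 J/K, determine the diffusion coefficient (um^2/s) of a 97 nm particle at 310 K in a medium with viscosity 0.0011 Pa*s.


Radius R = 97/2 = 48.5 nm = 4.85e-08 m
D = kB*T / (6*pi*eta*R)
D = 1.381e-23 * 310 / (6 * pi * 0.0011 * 4.85e-08)
D = 4.25716e-12 m^2/s = 4.257 um^2/s

4.257


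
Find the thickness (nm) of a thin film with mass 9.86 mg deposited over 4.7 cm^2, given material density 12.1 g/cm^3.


Convert: m = 9.86 mg = 9.8600e-06 kg, A = 4.7 cm^2 = 4.7000e-04 m^2, rho = 12.1 g/cm^3 = 12100 kg/m^3
t = m / (A * rho)
t = 9.8600e-06 / (4.7000e-04 * 12100)
t = 1.7338e-06 m = 1733.8 nm

1733.8


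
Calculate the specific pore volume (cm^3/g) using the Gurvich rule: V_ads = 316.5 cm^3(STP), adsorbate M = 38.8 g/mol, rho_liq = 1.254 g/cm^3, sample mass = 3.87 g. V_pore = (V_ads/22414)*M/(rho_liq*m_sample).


Moles adsorbed n = V_ads / 22414 = 316.5 / 22414 = 1.412064e-02 mol
Liquid volume V_liq = n * M / rho_liq = 1.412064e-02 * 38.8 / 1.254 = 0.43691 cm^3
Specific pore volume V_pore = V_liq / m_sample = 0.43691 / 3.87
V_pore = 0.1129 cm^3/g

0.1129


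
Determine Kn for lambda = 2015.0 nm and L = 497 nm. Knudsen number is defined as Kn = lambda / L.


Knudsen number Kn = lambda / L
Kn = 2015.0 / 497
Kn = 4.0543

4.0543


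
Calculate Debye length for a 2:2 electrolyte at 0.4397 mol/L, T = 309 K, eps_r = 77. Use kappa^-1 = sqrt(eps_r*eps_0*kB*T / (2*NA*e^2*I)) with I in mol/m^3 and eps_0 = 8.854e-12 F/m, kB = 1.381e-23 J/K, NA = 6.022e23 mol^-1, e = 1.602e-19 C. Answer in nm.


Ionic strength I = 0.4397 * 2^2 * 1000 = 1758.8 mol/m^3
kappa^-1 = sqrt(77 * 8.854e-12 * 1.381e-23 * 309 / (2 * 6.022e23 * (1.602e-19)^2 * 1758.8))
kappa^-1 = 0.231 nm

0.231


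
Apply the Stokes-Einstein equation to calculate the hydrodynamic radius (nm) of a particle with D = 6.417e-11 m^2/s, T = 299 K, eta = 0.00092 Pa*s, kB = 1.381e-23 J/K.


Stokes-Einstein: R = kB*T / (6*pi*eta*D)
R = 1.381e-23 * 299 / (6 * pi * 0.00092 * 6.417e-11)
R = 3.7106e-09 m = 3.71 nm

3.71


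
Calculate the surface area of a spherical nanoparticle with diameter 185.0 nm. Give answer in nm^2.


Radius r = 185.0/2 = 92.5 nm
Surface area SA = 4 * pi * r^2
SA = 4 * pi * (92.5)^2
SA = 107521.01 nm^2

107521.01


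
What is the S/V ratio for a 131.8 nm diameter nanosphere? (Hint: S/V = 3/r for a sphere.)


Radius r = 131.8/2 = 65.9 nm
S/V = 3 / r = 3 / 65.9
S/V = 0.0455 nm^-1

0.0455


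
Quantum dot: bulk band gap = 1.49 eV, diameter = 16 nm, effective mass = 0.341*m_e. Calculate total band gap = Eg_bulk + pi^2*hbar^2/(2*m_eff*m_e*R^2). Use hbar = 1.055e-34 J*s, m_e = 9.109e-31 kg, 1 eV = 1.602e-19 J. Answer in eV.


Radius R = 16/2 nm = 8e-09 m
Confinement energy dE = pi^2 * hbar^2 / (2 * m_eff * m_e * R^2)
dE = pi^2 * (1.055e-34)^2 / (2 * 0.341 * 9.109e-31 * (8e-09)^2) J, divided by 1.602e-19 J/eV
dE = 0.0172 eV
Total band gap = E_g(bulk) + dE = 1.49 + 0.0172 = 1.5072 eV

1.5072


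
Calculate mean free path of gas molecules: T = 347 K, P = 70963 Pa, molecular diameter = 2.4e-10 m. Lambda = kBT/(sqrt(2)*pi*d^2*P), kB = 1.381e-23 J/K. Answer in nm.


Mean free path: lambda = kB*T / (sqrt(2) * pi * d^2 * P)
lambda = 1.381e-23 * 347 / (sqrt(2) * pi * (2.4e-10)^2 * 70963)
lambda = 2.63878e-07 m
lambda = 263.88 nm

263.88


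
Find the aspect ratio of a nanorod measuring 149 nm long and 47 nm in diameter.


Aspect ratio AR = length / diameter
AR = 149 / 47
AR = 3.17

3.17


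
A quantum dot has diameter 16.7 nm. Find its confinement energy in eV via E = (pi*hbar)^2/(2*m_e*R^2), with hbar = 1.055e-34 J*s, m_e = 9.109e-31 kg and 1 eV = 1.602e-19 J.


Radius R = 16.7/2 = 8.35 nm = 8.35e-09 m
E = (pi * 1.055e-34)^2 / (2 * 9.109e-31 * (8.35e-09)^2)
E(J) = 8.64831e-22
E = E(J) / 1.602e-19 = 0.0054 eV

0.0054


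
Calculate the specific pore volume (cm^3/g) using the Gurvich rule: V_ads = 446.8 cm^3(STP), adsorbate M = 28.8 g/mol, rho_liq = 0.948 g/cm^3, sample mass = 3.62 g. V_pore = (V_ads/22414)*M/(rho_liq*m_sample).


Moles adsorbed n = V_ads / 22414 = 446.8 / 22414 = 1.993397e-02 mol
Liquid volume V_liq = n * M / rho_liq = 1.993397e-02 * 28.8 / 0.948 = 0.60559 cm^3
Specific pore volume V_pore = V_liq / m_sample = 0.60559 / 3.62
V_pore = 0.1673 cm^3/g

0.1673


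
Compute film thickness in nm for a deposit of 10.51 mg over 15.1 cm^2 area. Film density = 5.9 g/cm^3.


Convert: m = 10.51 mg = 1.0510e-05 kg, A = 15.1 cm^2 = 1.5100e-03 m^2, rho = 5.9 g/cm^3 = 5900 kg/m^3
t = m / (A * rho)
t = 1.0510e-05 / (1.5100e-03 * 5900)
t = 1.1797e-06 m = 1179.7 nm

1179.7


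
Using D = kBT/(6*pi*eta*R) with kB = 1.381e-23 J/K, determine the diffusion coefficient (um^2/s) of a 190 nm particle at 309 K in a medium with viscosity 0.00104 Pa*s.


Radius R = 190/2 = 95 nm = 9.5e-08 m
D = kB*T / (6*pi*eta*R)
D = 1.381e-23 * 309 / (6 * pi * 0.00104 * 9.5e-08)
D = 2.29136e-12 m^2/s = 2.291 um^2/s

2.291


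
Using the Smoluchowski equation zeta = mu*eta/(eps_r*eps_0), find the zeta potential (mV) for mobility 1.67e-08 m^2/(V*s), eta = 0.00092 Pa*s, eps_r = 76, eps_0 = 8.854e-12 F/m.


Smoluchowski equation: zeta = mu * eta / (eps_r * eps_0)
zeta = 1.67e-08 * 0.00092 / (76 * 8.854e-12)
zeta = 0.022832 V = 22.83 mV

22.83


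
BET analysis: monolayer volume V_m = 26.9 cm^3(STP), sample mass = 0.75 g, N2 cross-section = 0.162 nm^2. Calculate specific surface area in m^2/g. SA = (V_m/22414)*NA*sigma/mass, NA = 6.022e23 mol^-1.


Number of moles in monolayer = V_m / 22414 = 26.9 / 22414 = 0.00120014
Number of molecules = moles * NA = 0.00120014 * 6.022e23
SA = molecules * sigma / mass
SA = (26.9 / 22414) * 6.022e23 * 0.162e-18 / 0.75
SA = 156.1 m^2/g

156.1


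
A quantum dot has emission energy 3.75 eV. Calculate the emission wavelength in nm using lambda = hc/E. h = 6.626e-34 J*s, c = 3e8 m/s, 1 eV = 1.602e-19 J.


Convert energy: E = 3.75 eV = 3.75 * 1.602e-19 = 6.0075e-19 J
lambda = h*c / E = 6.626e-34 * 3e8 / 6.0075e-19
lambda = 3.30886e-07 m = 330.9 nm

330.9


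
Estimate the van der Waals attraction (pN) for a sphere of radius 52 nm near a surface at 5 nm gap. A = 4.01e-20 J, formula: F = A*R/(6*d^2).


Convert to SI: R = 52 nm = 5.2e-08 m, d = 5 nm = 5e-09 m
F = A * R / (6 * d^2)
F = 4.01e-20 * 5.2e-08 / (6 * (5e-09)^2)
F = 1.39013e-11 N = 13.901 pN

13.901


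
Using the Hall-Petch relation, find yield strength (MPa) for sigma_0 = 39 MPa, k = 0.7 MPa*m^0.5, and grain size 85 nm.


d = 85 nm = 8.5e-08 m
sqrt(d) = 0.0002915476
Hall-Petch contribution = k / sqrt(d) = 0.7 / 0.0002915476 = 2401.0 MPa
sigma = sigma_0 + k/sqrt(d) = 39 + 2401.0 = 2440.0 MPa

2440.0


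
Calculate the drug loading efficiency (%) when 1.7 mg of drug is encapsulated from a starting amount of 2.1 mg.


Drug loading efficiency = (drug loaded / drug initial) * 100
DLE = 1.7 / 2.1 * 100
DLE = 0.8095 * 100
DLE = 80.95%

80.95


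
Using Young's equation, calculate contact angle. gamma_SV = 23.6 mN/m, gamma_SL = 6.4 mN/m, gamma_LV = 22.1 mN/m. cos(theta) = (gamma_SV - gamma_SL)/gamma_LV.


cos(theta) = (gamma_SV - gamma_SL) / gamma_LV
cos(theta) = (23.6 - 6.4) / 22.1
cos(theta) = 0.778281
theta = arccos(0.778281) = 38.9 degrees

38.9


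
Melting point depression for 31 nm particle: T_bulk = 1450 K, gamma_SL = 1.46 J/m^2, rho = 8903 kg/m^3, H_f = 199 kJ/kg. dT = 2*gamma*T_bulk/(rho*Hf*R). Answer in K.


Radius R = 31/2 = 15.5 nm = 1.55e-08 m
Convert H_f = 199 kJ/kg = 199000 J/kg
dT = 2 * gamma_SL * T_bulk / (rho * H_f * R)
dT = 2 * 1.46 * 1450 / (8903 * 199000 * 1.55e-08)
dT = 154.2 K

154.2


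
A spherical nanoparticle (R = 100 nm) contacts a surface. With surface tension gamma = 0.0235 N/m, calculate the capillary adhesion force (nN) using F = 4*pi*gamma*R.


Convert radius: R = 100 nm = 1e-07 m
F = 4 * pi * gamma * R
F = 4 * pi * 0.0235 * 1e-07
F = 2.9531e-08 N = 29.531 nN

29.531


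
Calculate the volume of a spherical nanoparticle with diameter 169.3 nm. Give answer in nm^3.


Radius r = 169.3/2 = 84.65 nm
Volume V = (4/3) * pi * r^3
V = (4/3) * pi * (84.65)^3
V = 2540794.24 nm^3

2540794.24


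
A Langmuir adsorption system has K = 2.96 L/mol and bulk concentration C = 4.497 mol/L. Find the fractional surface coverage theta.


Langmuir isotherm: theta = K*C / (1 + K*C)
K*C = 2.96 * 4.497 = 13.31112
theta = 13.31112 / (1 + 13.31112) = 13.31112 / 14.31112
theta = 0.9301

0.9301


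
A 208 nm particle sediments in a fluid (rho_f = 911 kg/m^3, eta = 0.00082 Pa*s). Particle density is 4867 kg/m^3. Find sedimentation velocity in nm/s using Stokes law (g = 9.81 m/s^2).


Radius R = 208/2 nm = 1.04e-07 m
Density difference = 4867 - 911 = 3956 kg/m^3
v = 2 * R^2 * (rho_p - rho_f) * g / (9 * eta)
v = 2 * (1.04e-07)^2 * 3956 * 9.81 / (9 * 0.00082)
v = 1.13754e-07 m/s = 113.7537 nm/s

113.7537


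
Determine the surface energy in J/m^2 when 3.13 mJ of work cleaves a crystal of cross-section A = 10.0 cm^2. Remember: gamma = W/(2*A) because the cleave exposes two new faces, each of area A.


Convert: A = 10.0 cm^2 = 0.001 m^2, W = 3.13 mJ = 0.00313 J
Cleaving exposes two faces of area A, so total new surface = 2*A and gamma = W / (2*A)
gamma = 0.00313 / (2 * 0.001)
gamma = 1.565 J/m^2

1.565


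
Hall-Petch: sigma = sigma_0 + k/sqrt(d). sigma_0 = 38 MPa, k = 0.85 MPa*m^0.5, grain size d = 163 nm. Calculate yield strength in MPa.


d = 163 nm = 1.63e-07 m
sqrt(d) = 0.0004037326
Hall-Petch contribution = k / sqrt(d) = 0.85 / 0.0004037326 = 2105.4 MPa
sigma = sigma_0 + k/sqrt(d) = 38 + 2105.4 = 2143.4 MPa

2143.4


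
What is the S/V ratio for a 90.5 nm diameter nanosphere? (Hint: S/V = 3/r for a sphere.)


Radius r = 90.5/2 = 45.25 nm
S/V = 3 / r = 3 / 45.25
S/V = 0.0663 nm^-1

0.0663


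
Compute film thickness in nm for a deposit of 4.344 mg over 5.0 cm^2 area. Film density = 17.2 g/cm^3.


Convert: m = 4.344 mg = 4.3440e-06 kg, A = 5.0 cm^2 = 5.0000e-04 m^2, rho = 17.2 g/cm^3 = 17200 kg/m^3
t = m / (A * rho)
t = 4.3440e-06 / (5.0000e-04 * 17200)
t = 5.0512e-07 m = 505.1 nm

505.1


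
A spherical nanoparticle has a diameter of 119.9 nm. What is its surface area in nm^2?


Radius r = 119.9/2 = 59.95 nm
Surface area SA = 4 * pi * r^2
SA = 4 * pi * (59.95)^2
SA = 45163.57 nm^2

45163.57


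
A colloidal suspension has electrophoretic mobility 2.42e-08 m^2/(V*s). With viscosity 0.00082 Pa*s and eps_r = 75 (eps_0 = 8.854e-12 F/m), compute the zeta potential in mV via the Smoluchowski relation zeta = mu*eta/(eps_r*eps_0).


Smoluchowski equation: zeta = mu * eta / (eps_r * eps_0)
zeta = 2.42e-08 * 0.00082 / (75 * 8.854e-12)
zeta = 0.029883 V = 29.88 mV

29.88


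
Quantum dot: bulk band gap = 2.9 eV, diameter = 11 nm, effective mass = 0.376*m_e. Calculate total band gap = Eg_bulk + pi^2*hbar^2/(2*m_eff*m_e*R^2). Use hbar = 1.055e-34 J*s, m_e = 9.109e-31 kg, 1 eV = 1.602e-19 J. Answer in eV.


Radius R = 11/2 nm = 5.5e-09 m
Confinement energy dE = pi^2 * hbar^2 / (2 * m_eff * m_e * R^2)
dE = pi^2 * (1.055e-34)^2 / (2 * 0.376 * 9.109e-31 * (5.5e-09)^2) J, divided by 1.602e-19 J/eV
dE = 0.0331 eV
Total band gap = E_g(bulk) + dE = 2.9 + 0.0331 = 2.9331 eV

2.9331


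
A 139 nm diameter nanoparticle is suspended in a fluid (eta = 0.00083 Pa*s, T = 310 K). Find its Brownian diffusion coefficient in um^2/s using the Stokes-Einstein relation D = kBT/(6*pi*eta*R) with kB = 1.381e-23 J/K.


Radius R = 139/2 = 69.5 nm = 6.95e-08 m
D = kB*T / (6*pi*eta*R)
D = 1.381e-23 * 310 / (6 * pi * 0.00083 * 6.95e-08)
D = 3.93724e-12 m^2/s = 3.937 um^2/s

3.937


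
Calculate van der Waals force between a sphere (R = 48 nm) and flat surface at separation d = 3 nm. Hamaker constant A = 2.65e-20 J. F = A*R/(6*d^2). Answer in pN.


Convert to SI: R = 48 nm = 4.8e-08 m, d = 3 nm = 3e-09 m
F = A * R / (6 * d^2)
F = 2.65e-20 * 4.8e-08 / (6 * (3e-09)^2)
F = 2.35556e-11 N = 23.556 pN

23.556


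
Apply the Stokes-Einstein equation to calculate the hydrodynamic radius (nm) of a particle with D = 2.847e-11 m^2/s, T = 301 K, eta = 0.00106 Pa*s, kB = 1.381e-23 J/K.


Stokes-Einstein: R = kB*T / (6*pi*eta*D)
R = 1.381e-23 * 301 / (6 * pi * 0.00106 * 2.847e-11)
R = 7.30745e-09 m = 7.31 nm

7.31


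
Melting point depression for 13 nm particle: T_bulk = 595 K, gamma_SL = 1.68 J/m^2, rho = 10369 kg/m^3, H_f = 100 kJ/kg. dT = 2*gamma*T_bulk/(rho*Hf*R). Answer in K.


Radius R = 13/2 = 6.5 nm = 6.5e-09 m
Convert H_f = 100 kJ/kg = 100000 J/kg
dT = 2 * gamma_SL * T_bulk / (rho * H_f * R)
dT = 2 * 1.68 * 595 / (10369 * 100000 * 6.5e-09)
dT = 296.6 K

296.6


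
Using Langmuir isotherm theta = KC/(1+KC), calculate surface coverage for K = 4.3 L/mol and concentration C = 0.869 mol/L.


Langmuir isotherm: theta = K*C / (1 + K*C)
K*C = 4.3 * 0.869 = 3.7367
theta = 3.7367 / (1 + 3.7367) = 3.7367 / 4.7367
theta = 0.7889

0.7889


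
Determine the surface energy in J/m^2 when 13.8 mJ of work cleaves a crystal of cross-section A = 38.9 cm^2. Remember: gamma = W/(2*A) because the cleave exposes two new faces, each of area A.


Convert: A = 38.9 cm^2 = 0.00389 m^2, W = 13.8 mJ = 0.0138 J
Cleaving exposes two faces of area A, so total new surface = 2*A and gamma = W / (2*A)
gamma = 0.0138 / (2 * 0.00389)
gamma = 1.774 J/m^2

1.774


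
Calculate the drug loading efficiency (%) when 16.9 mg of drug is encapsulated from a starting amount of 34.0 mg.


Drug loading efficiency = (drug loaded / drug initial) * 100
DLE = 16.9 / 34.0 * 100
DLE = 0.4971 * 100
DLE = 49.71%

49.71


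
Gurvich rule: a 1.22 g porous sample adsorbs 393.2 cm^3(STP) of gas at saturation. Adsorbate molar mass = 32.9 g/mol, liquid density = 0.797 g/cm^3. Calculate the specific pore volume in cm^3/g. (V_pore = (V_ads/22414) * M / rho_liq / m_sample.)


Moles adsorbed n = V_ads / 22414 = 393.2 / 22414 = 1.754261e-02 mol
Liquid volume V_liq = n * M / rho_liq = 1.754261e-02 * 32.9 / 0.797 = 0.72416 cm^3
Specific pore volume V_pore = V_liq / m_sample = 0.72416 / 1.22
V_pore = 0.5936 cm^3/g

0.5936


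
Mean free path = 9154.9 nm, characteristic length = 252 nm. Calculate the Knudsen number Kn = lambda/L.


Knudsen number Kn = lambda / L
Kn = 9154.9 / 252
Kn = 36.329

36.329


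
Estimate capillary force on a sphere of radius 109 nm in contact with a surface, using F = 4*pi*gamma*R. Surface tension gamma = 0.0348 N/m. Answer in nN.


Convert radius: R = 109 nm = 1.09e-07 m
F = 4 * pi * gamma * R
F = 4 * pi * 0.0348 * 1.09e-07
F = 4.76668e-08 N = 47.6668 nN

47.6668


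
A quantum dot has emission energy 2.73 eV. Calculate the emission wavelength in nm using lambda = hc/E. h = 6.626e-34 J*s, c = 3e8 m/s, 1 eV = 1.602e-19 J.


Convert energy: E = 2.73 eV = 2.73 * 1.602e-19 = 4.37346e-19 J
lambda = h*c / E = 6.626e-34 * 3e8 / 4.37346e-19
lambda = 4.54514e-07 m = 454.5 nm

454.5


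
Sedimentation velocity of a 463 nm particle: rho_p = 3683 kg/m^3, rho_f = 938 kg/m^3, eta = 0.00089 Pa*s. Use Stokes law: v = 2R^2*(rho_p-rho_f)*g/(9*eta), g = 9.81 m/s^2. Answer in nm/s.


Radius R = 463/2 nm = 2.315e-07 m
Density difference = 3683 - 938 = 2745 kg/m^3
v = 2 * R^2 * (rho_p - rho_f) * g / (9 * eta)
v = 2 * (2.315e-07)^2 * 2745 * 9.81 / (9 * 0.00089)
v = 3.60339e-07 m/s = 360.3386 nm/s

360.3386


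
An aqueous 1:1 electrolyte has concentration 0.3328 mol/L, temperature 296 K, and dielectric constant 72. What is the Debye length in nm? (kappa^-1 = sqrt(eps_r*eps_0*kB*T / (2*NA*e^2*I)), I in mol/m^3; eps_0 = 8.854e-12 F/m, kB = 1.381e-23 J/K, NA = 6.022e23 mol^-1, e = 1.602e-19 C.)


Ionic strength I = 0.3328 * 1^2 * 1000 = 332.8 mol/m^3
kappa^-1 = sqrt(72 * 8.854e-12 * 1.381e-23 * 296 / (2 * 6.022e23 * (1.602e-19)^2 * 332.8))
kappa^-1 = 0.503 nm

0.503


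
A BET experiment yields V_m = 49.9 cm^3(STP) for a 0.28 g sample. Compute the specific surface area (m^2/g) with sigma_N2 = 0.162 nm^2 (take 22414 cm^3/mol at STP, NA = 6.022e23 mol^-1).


Number of moles in monolayer = V_m / 22414 = 49.9 / 22414 = 0.00222629
Number of molecules = moles * NA = 0.00222629 * 6.022e23
SA = molecules * sigma / mass
SA = (49.9 / 22414) * 6.022e23 * 0.162e-18 / 0.28
SA = 775.7 m^2/g

775.7


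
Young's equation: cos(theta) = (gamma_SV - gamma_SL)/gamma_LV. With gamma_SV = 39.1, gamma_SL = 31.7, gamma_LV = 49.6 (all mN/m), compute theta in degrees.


cos(theta) = (gamma_SV - gamma_SL) / gamma_LV
cos(theta) = (39.1 - 31.7) / 49.6
cos(theta) = 0.149194
theta = arccos(0.149194) = 81.42 degrees

81.42


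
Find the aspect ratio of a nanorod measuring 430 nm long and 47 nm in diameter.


Aspect ratio AR = length / diameter
AR = 430 / 47
AR = 9.15

9.15


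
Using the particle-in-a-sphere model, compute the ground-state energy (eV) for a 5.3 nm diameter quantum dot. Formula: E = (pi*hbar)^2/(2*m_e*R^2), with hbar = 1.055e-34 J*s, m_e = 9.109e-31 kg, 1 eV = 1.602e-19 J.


Radius R = 5.3/2 = 2.65 nm = 2.65e-09 m
E = (pi * 1.055e-34)^2 / (2 * 9.109e-31 * (2.65e-09)^2)
E(J) = 8.58642e-21
E = E(J) / 1.602e-19 = 0.0536 eV

0.0536


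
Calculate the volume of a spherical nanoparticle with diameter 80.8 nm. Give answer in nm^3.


Radius r = 80.8/2 = 40.4 nm
Volume V = (4/3) * pi * r^3
V = (4/3) * pi * (40.4)^3
V = 276205.74 nm^3

276205.74


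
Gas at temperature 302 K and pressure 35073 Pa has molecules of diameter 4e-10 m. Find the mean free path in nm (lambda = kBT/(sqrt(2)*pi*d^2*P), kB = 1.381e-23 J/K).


Mean free path: lambda = kB*T / (sqrt(2) * pi * d^2 * P)
lambda = 1.381e-23 * 302 / (sqrt(2) * pi * (4e-10)^2 * 35073)
lambda = 1.6728e-07 m
lambda = 167.28 nm

167.28


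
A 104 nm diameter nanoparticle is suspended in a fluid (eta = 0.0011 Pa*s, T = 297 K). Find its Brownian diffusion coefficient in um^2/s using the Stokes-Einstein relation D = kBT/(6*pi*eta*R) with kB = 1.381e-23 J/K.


Radius R = 104/2 = 52 nm = 5.2e-08 m
D = kB*T / (6*pi*eta*R)
D = 1.381e-23 * 297 / (6 * pi * 0.0011 * 5.2e-08)
D = 3.80411e-12 m^2/s = 3.804 um^2/s

3.804


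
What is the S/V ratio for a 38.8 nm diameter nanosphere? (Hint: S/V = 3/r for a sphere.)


Radius r = 38.8/2 = 19.4 nm
S/V = 3 / r = 3 / 19.4
S/V = 0.1546 nm^-1

0.1546


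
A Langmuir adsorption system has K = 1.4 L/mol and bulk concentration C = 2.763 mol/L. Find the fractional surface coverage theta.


Langmuir isotherm: theta = K*C / (1 + K*C)
K*C = 1.4 * 2.763 = 3.8682
theta = 3.8682 / (1 + 3.8682) = 3.8682 / 4.8682
theta = 0.7946

0.7946


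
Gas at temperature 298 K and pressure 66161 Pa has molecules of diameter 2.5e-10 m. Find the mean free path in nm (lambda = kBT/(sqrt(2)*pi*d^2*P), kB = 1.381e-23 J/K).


Mean free path: lambda = kB*T / (sqrt(2) * pi * d^2 * P)
lambda = 1.381e-23 * 298 / (sqrt(2) * pi * (2.5e-10)^2 * 66161)
lambda = 2.24008e-07 m
lambda = 224.01 nm

224.01


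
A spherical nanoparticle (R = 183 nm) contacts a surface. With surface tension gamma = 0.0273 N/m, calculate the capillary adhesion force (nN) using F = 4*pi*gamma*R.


Convert radius: R = 183 nm = 1.83e-07 m
F = 4 * pi * gamma * R
F = 4 * pi * 0.0273 * 1.83e-07
F = 6.27803e-08 N = 62.7803 nN

62.7803


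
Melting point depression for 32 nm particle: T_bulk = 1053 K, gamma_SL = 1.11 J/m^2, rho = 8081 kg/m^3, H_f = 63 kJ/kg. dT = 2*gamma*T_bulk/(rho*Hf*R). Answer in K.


Radius R = 32/2 = 16 nm = 1.6e-08 m
Convert H_f = 63 kJ/kg = 63000 J/kg
dT = 2 * gamma_SL * T_bulk / (rho * H_f * R)
dT = 2 * 1.11 * 1053 / (8081 * 63000 * 1.6e-08)
dT = 287.0 K

287.0


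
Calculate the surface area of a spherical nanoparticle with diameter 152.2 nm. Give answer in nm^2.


Radius r = 152.2/2 = 76.1 nm
Surface area SA = 4 * pi * r^2
SA = 4 * pi * (76.1)^2
SA = 72774.49 nm^2

72774.49


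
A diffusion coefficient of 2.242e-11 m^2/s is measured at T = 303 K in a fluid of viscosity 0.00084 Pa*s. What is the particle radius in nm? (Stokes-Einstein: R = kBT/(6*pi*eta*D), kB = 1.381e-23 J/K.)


Stokes-Einstein: R = kB*T / (6*pi*eta*D)
R = 1.381e-23 * 303 / (6 * pi * 0.00084 * 2.242e-11)
R = 1.17875e-08 m = 11.79 nm

11.79
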